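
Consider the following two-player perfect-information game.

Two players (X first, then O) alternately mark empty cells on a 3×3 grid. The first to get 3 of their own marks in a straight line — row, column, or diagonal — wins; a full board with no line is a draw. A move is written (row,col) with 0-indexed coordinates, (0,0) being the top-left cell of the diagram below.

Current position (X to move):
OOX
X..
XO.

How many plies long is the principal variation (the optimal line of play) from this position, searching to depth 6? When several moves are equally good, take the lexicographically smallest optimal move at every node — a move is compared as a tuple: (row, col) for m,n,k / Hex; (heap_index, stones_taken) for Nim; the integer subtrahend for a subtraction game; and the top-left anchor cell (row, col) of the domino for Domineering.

PV length from [OOX/X../XO.]: 1 ply

ply 1, X at OOX/X../XO. | (1,1)=+1→OOX/XX./XO.*; (1,2)=-1→OOX/X.X/XO.; (2,2)=-1→OOX/X../XOX
ply 2: OOX/XX./XO. is terminal -1 (O); from OOX/X../XO. depth 6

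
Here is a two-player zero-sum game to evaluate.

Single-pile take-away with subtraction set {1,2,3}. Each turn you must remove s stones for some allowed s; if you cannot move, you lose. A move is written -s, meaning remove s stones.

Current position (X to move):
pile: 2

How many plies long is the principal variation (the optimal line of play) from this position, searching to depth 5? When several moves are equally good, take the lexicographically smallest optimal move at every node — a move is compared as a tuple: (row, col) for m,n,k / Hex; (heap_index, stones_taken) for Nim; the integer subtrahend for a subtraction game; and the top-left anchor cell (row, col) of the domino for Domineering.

PV length from [2]: 1 ply

ply 1, X at 2 | -1=-1→1; -2=+1→0*
ply 2: 0 is terminal -1 (O); from 2 depth 5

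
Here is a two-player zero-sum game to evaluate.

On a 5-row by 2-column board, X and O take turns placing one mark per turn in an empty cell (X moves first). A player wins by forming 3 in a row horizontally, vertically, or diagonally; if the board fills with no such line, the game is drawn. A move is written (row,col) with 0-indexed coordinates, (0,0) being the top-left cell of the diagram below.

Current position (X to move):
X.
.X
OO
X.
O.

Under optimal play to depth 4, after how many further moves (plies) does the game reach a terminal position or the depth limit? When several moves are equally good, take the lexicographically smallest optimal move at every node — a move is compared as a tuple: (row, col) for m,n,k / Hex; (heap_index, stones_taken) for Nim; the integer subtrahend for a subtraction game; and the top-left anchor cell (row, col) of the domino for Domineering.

PV length from [X./.X/OO/X./O.]: 4 plies

ply 1, X at X./.X/OO/X./O. | (0,1)=+0→XX/.X/OO/X./O.*; (1,0)=+0→X./XX/OO/X./O.; (3,1)=+0→X./.X/OO/XX/O.; (4,1)=+0→X./.X/OO/X./OX
ply 2, O at XX/.X/OO/X./O. | (1,0)=+0→XX/OX/OO/X./O.*; (3,1)=+0→XX/.X/OO/XO/O.; (4,1)=+0→XX/.X/OO/X./OO
ply 3, X at XX/OX/OO/X./O. | (3,1)=+0→XX/OX/OO/XX/O.*; (4,1)=+0→XX/OX/OO/X./OX
ply 4, O at XX/OX/OO/XX/O. | (4,1)=+0→XX/OX/OO/XX/OO*
ply 5: XX/OX/OO/XX/OO is terminal +0 (X); from X./.X/OO/X./O. depth 4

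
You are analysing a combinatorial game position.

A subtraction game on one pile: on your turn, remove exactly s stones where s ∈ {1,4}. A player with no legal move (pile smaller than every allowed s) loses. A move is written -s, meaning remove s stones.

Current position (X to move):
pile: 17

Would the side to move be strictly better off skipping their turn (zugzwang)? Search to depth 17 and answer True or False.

zugzwang(17, X) = True

ply 1, X at 17 | -1=-1→16*; -4=-1→13
ply 2, O at 16 | -1=+1→15*; -4=+1→12
ply 3, X at 15 | -1=-1→14*; -4=-1→11
ply 4, O at 14 | -1=-1→13; -4=+1→10*
ply 5, X at 10 | -1=-1→9*; -4=-1→6
ply 6, O at 9 | -1=-1→8; -4=+1→5*
ply 7, X at 5 | -1=-1→4*; -4=-1→1
ply 8, O at 4 | -1=-1→3; -4=+1→0*
ply 9: 0 is terminal -1 (X); from 17 depth 17
suppose X passes — search the same position with O to move:
pass> ply 1, O at 17 | -1=-1→16*; -4=-1→13
pass> ply 2, X at 16 | -1=+1→15*; -4=+1→12
pass> ply 3, O at 15 | -1=-1→14*; -4=-1→11
pass> ply 4, X at 14 | -1=-1→13; -4=+1→10*
pass> ply 5, O at 10 | -1=-1→9*; -4=-1→6
pass> ply 6, X at 9 | -1=-1→8; -4=+1→5*
pass> ply 7, O at 5 | -1=-1→4*; -4=-1→1
pass> ply 8, X at 4 | -1=-1→3; -4=+1→0*
pass> ply 9: 0 is terminal -1 (O); from 17 depth 17
for X: play -1, pass +1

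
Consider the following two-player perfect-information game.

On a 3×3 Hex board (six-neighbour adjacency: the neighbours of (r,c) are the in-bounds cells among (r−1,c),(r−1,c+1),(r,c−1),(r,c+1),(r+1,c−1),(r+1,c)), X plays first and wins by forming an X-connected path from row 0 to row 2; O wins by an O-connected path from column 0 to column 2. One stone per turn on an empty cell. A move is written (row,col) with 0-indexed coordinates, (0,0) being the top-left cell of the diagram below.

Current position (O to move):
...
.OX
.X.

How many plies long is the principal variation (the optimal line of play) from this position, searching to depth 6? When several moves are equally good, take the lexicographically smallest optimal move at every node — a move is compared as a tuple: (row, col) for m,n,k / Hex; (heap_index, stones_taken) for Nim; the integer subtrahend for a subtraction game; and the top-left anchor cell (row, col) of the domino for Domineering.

[.../.OX/.X.] O move#1: (0,0):-1/O../.OX/.X., (0,1):-1/.O./.OX/.X., (0,2):+1/..O/.OX/.X.*, (1,0):-1/.../OOX/.X., (2,0):-1/.../.OX/OX., (2,2):-1/.../.OX/.XO
[..O/.OX/.X.] X move#2: (0,0):-1/X.O/.OX/.X.*, (0,1):-1/.XO/.OX/.X., (1,0):-1/..O/XOX/.X., (2,0):-1/..O/.OX/XX., (2,2):-1/..O/.OX/.XX
[X.O/.OX/.X.] O move#3: (0,1):+1/XOO/.OX/.X.*, (1,0):+1/X.O/OOX/.X., (2,0):+1/X.O/.OX/OX., (2,2):+1/X.O/.OX/.XO
[XOO/.OX/.X.] X move#4: (1,0):-1/XOO/XOX/.X.*, (2,0):-1/XOO/.OX/XX., (2,2):-1/XOO/.OX/.XX
[XOO/XOX/.X.] O move#5: (2,0):+1/XOO/XOX/OX.*, (2,2):-1/XOO/XOX/.XO
[XOO/XOX/OX.] end (terminal -1, X#6); searched .../.OX/.X. to 6

PV length from [.../.OX/.X.]: 5 plies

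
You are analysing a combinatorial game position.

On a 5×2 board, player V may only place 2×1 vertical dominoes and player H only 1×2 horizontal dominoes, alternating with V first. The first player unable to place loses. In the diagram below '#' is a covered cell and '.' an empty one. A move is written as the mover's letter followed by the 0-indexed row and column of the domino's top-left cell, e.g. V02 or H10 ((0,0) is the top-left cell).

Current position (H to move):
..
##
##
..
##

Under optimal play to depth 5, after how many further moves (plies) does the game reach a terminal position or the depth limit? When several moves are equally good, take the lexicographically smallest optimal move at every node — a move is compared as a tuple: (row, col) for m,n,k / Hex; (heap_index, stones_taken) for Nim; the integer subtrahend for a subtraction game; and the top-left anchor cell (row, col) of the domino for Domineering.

PV length from [../##/##/../##]: 1 ply

p1 H@[../##/##/../##]: H00[##/##/##/../##]+1* H30[../##/##/##/##]+1
p2 V@[##/##/##/../##] terminal -1; root [../##/##/../##] d5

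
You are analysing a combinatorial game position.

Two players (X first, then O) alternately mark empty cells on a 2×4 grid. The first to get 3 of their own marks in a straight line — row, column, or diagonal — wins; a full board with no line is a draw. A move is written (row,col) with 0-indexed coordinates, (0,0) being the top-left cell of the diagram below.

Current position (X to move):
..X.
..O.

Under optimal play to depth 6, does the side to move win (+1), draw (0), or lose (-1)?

ply 1, X at ..X./..O. | (0,0)=+0→X.X./..O.; (0,1)=+1→.XX./..O.*; (0,3)=+0→..XX/..O.; (1,0)=+0→..X./X.O.; (1,1)=+0→..X./.XO.; (1,3)=+0→..X./..OX
ply 2, O at .XX./..O. | (0,0)=-1→OXX./..O.*; (0,3)=-1→.XXO/..O.; (1,0)=-1→.XX./O.O.; (1,1)=-1→.XX./.OO.; (1,3)=-1→.XX./..OO
ply 3, X at OXX./..O. | (0,3)=+1→OXXX/..O.*; (1,0)=+0→OXX./X.O.; (1,1)=+0→OXX./.XO.; (1,3)=+0→OXX./..OX
ply 4: OXXX/..O. is terminal -1 (O); from ..X./..O. depth 6

value(..X./..O., X) = +1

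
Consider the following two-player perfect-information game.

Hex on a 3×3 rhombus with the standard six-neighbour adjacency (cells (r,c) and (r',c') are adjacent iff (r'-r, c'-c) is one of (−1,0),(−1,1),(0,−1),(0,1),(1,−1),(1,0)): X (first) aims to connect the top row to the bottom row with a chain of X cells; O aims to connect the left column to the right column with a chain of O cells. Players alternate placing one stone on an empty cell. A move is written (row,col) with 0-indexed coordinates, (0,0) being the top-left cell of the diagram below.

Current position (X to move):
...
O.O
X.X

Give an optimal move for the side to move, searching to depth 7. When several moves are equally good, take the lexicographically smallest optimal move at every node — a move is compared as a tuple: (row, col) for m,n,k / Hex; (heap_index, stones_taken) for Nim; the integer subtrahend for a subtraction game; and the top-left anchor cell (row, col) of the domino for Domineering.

[.../O.O/X.X] X move#1: (0,0):-1/X../O.O/X.X, (0,1):-1/.X./O.O/X.X, (0,2):-1/..X/O.O/X.X, (1,1):+1/.../OXO/X.X*, (2,1):-1/.../O.O/XXX
[.../OXO/X.X] O move#2: (0,0):-1/O../OXO/X.X*, (0,1):-1/.O./OXO/X.X, (0,2):-1/..O/OXO/X.X, (2,1):-1/.../OXO/XOX
[O../OXO/X.X] X move#3: (0,1):+1/OX./OXO/X.X*, (0,2):+1/O.X/OXO/X.X, (2,1):+1/O../OXO/XXX
[OX./OXO/X.X] end (terminal -1, O#4); searched .../O.O/X.X to 7

X's best at [.../O.O/X.X]: (1,1)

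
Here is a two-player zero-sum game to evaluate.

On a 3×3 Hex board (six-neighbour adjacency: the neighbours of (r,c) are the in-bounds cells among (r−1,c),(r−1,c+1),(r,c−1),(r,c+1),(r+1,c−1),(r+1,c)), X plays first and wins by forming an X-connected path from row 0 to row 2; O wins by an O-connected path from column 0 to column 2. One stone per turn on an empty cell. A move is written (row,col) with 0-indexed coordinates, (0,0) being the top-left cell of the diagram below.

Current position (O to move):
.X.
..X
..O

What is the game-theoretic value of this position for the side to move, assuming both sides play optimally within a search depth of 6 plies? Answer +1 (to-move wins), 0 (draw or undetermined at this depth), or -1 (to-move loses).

p1 O@[.X./..X/..O]: (0,0)[OX./..X/..O]-1 (0,2)[.XO/..X/..O]-1 (1,0)[.X./O.X/..O]-1 (1,1)[.X./.OX/..O]+1* (2,0)[.X./..X/O.O]-1 (2,1)[.X./..X/.OO]-1
p2 X@[.X./.OX/..O]: (0,0)[XX./.OX/..O]-1* (0,2)[.XX/.OX/..O]-1 (1,0)[.X./XOX/..O]-1 (2,0)[.X./.OX/X.O]-1 (2,1)[.X./.OX/.XO]-1
p3 O@[XX./.OX/..O]: (0,2)[XXO/.OX/..O]+1* (1,0)[XX./OOX/..O]+1 (2,0)[XX./.OX/O.O]+1 (2,1)[XX./.OX/.OO]+1
p4 X@[XXO/.OX/..O]: (1,0)[XXO/XOX/..O]-1* (2,0)[XXO/.OX/X.O]-1 (2,1)[XXO/.OX/.XO]-1
p5 O@[XXO/XOX/..O]: (2,0)[XXO/XOX/O.O]+1* (2,1)[XXO/XOX/.OO]-1
p6 X@[XXO/XOX/O.O] terminal -1; root [.X./..X/..O] d6

value(.X./..X/..O, O) = +1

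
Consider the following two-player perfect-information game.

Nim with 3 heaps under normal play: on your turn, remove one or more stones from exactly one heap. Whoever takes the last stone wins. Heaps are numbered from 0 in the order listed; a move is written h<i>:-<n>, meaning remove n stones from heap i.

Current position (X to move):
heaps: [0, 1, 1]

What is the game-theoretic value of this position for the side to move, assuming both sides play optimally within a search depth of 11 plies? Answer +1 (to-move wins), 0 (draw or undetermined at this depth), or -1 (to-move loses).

value((0,1,1), X) = -1

[(0,1,1)] X move#1: h1:-1:-1/(0,0,1)*, h2:-1:-1/(0,1,0)
[(0,0,1)] O move#2: h2:-1:+1/(0,0,0)*
[(0,0,0)] end (terminal -1, X#3); searched (0,1,1) to 11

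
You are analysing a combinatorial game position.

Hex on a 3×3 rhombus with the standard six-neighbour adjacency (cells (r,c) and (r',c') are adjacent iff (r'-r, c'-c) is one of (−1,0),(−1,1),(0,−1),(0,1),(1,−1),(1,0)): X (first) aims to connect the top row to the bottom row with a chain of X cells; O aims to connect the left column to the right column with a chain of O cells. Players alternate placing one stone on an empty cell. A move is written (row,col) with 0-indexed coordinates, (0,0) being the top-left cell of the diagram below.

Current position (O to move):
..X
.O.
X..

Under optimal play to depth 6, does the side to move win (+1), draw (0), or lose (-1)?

ply 1, O at ..X/.O./X.. | (0,0)=-1→O.X/.O./X..*; (0,1)=-1→.OX/.O./X..; (1,0)=-1→..X/OO./X..; (1,2)=-1→..X/.OO/X..; (2,1)=-1→..X/.O./XO.; (2,2)=-1→..X/.O./X.O
ply 2, X at O.X/.O./X.. | (0,1)=+1→OXX/.O./X..*; (1,0)=+1→O.X/XO./X..; (1,2)=+1→O.X/.OX/X..; (2,1)=-1→O.X/.O./XX.; (2,2)=-1→O.X/.O./X.X
ply 3, O at OXX/.O./X.. | (1,0)=-1→OXX/OO./X..*; (1,2)=-1→OXX/.OO/X..; (2,1)=-1→OXX/.O./XO.; (2,2)=-1→OXX/.O./X.O
ply 4, X at OXX/OO./X.. | (1,2)=+1→OXX/OOX/X..*; (2,1)=-1→OXX/OO./XX.; (2,2)=-1→OXX/OO./X.X
ply 5, O at OXX/OOX/X.. | (2,1)=-1→OXX/OOX/XO.*; (2,2)=-1→OXX/OOX/X.O
ply 6, X at OXX/OOX/XO. | (2,2)=+1→OXX/OOX/XOX*
ply 7: OXX/OOX/XOX is terminal -1 (O); from ..X/.O./X.. depth 6

value(..X/.O./X.., O) = -1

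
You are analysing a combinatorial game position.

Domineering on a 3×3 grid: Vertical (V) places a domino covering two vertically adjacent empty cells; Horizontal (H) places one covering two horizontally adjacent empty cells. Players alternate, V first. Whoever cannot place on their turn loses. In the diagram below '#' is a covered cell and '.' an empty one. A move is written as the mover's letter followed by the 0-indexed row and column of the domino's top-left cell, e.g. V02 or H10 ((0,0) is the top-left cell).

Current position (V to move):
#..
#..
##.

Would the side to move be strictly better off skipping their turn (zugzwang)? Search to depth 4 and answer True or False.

zugzwang(#../#../##., V) = False

[#../#../##.] V move#1: V01:+1/##./##./##.*, V02:+1/#.#/#.#/##., V12:-1/#../#.#/###
[##./##./##.] end (terminal -1, H#2); searched #../#../##. to 4
if V skipped the turn, H would face:
~ [#../#../##.] H move#1: H01:-1/###/#../##., H11:+1/#../###/##.*
~ [#../###/##.] end (terminal -1, V#2); searched #../#../##. to 4
compare (V): move=+1 vs pass=-1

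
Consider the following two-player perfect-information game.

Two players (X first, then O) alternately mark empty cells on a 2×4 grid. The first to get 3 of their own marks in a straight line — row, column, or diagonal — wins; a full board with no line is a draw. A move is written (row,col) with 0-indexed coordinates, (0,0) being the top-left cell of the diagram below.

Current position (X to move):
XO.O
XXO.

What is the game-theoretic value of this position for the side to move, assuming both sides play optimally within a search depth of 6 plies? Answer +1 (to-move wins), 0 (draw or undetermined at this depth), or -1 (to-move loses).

p1 X@[XO.O/XXO.]: (0,2)[XOXO/XXO.]+0* (1,3)[XO.O/XXOX]-1
p2 O@[XOXO/XXO.]: (1,3)[XOXO/XXOO]+0*
p3 X@[XOXO/XXOO] terminal +0; root [XO.O/XXO.] d6

value(XO.O/XXO., X) = 0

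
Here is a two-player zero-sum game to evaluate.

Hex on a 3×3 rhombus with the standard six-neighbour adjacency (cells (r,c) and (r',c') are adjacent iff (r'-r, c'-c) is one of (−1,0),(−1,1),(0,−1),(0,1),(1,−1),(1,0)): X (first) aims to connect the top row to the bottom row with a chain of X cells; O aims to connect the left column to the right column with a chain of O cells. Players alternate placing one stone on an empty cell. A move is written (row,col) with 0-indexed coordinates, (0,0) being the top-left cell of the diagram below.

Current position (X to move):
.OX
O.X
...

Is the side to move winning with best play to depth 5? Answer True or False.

X winning at [.OX/O.X/...]: True

p1 X@[.OX/O.X/...]: (0,0)[XOX/O.X/...]+1* (1,1)[.OX/OXX/...]+1 (2,0)[.OX/O.X/X..]+1 (2,1)[.OX/O.X/.X.]+1 (2,2)[.OX/O.X/..X]+1
p2 O@[XOX/O.X/...]: (1,1)[XOX/OOX/...]-1* (2,0)[XOX/O.X/O..]-1 (2,1)[XOX/O.X/.O.]-1 (2,2)[XOX/O.X/..O]-1
p3 X@[XOX/OOX/...]: (2,0)[XOX/OOX/X..]+1* (2,1)[XOX/OOX/.X.]+1 (2,2)[XOX/OOX/..X]+1
p4 O@[XOX/OOX/X..]: (2,1)[XOX/OOX/XO.]-1* (2,2)[XOX/OOX/X.O]-1
p5 X@[XOX/OOX/XO.]: (2,2)[XOX/OOX/XOX]+1*
p6 O@[XOX/OOX/XOX] terminal -1; root [.OX/O.X/...] d5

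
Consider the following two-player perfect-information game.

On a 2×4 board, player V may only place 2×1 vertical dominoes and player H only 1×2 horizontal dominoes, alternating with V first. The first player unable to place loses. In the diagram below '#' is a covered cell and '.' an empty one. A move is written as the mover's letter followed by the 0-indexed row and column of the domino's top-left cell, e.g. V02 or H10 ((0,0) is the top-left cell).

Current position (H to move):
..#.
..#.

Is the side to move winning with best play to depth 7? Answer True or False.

H winning at [..#./..#.]: True

[..#./..#.] H move#1: H00:+1/###./..#.*, H10:+1/..#./###.
[###./..#.] V move#2: V03:-1/####/..##*
[####/..##] H move#3: H10:+1/####/####*
[####/####] end (terminal -1, V#4); searched ..#./..#. to 7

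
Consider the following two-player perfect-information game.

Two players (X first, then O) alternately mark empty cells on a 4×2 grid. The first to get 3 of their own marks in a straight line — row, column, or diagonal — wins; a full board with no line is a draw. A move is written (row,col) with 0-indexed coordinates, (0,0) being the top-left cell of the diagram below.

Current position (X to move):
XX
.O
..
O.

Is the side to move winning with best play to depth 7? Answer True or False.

[XX/.O/../O.] X move#1: (1,0):+0/XX/XO/../O.*, (2,0):+0/XX/.O/X./O., (2,1):+0/XX/.O/.X/O., (3,1):+0/XX/.O/../OX
[XX/XO/../O.] O move#2: (2,0):+0/XX/XO/O./O.*, (2,1):-1/XX/XO/.O/O., (3,1):-1/XX/XO/../OO
[XX/XO/O./O.] X move#3: (2,1):+0/XX/XO/OX/O.*, (3,1):+0/XX/XO/O./OX
[XX/XO/OX/O.] O move#4: (3,1):+0/XX/XO/OX/OO*
[XX/XO/OX/OO] end (terminal +0, X#5); searched XX/.O/../O. to 7

X winning at [XX/.O/../O.]: False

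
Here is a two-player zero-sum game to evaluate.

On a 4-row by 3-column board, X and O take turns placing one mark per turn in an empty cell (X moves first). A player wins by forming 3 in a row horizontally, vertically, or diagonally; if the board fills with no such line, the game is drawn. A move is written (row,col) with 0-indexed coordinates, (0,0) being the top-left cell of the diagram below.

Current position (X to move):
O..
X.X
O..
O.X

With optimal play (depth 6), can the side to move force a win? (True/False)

p1 X@[O../X.X/O../O.X]: (0,1)[OX./X.X/O../O.X]+1* (0,2)[O.X/X.X/O../O.X]+1 (1,1)[O../XXX/O../O.X]+1 (2,1)[O../X.X/OX./O.X]+1 (2,2)[O../X.X/O.X/O.X]+1 (3,1)[O../X.X/O../OXX]+1
p2 O@[OX./X.X/O../O.X]: (0,2)[OXO/X.X/O../O.X]-1* (1,1)[OX./XOX/O../O.X]-1 (2,1)[OX./X.X/OO./O.X]-1 (2,2)[OX./X.X/O.O/O.X]-1 (3,1)[OX./X.X/O../OOX]-1
p3 X@[OXO/X.X/O../O.X]: (1,1)[OXO/XXX/O../O.X]+1* (2,1)[OXO/X.X/OX./O.X]+1 (2,2)[OXO/X.X/O.X/O.X]+1 (3,1)[OXO/X.X/O../OXX]-1
p4 O@[OXO/XXX/O../O.X] terminal -1; root [O../X.X/O../O.X] d6

X winning at [O../X.X/O../O.X]: True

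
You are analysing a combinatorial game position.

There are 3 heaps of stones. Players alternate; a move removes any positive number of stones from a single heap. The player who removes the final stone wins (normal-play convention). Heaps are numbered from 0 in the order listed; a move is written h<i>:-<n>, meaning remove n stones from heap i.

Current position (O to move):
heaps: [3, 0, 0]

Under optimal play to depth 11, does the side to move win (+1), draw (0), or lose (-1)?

value((3,0,0), O) = +1

ply 1, O at (3,0,0) | h0:-1=-1→(2,0,0); h0:-2=-1→(1,0,0); h0:-3=+1→(0,0,0)*
ply 2: (0,0,0) is terminal -1 (X); from (3,0,0) depth 11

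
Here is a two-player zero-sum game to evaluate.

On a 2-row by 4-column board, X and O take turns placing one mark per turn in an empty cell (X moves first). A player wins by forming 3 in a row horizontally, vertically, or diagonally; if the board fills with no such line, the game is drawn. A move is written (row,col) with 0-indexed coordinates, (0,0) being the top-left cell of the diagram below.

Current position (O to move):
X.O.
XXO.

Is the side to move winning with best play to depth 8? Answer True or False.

O winning at [X.O./XXO.]: False

[X.O./XXO.] O move#1: (0,1):+0/XOO./XXO.*, (0,3):+0/X.OO/XXO., (1,3):+0/X.O./XXOO
[XOO./XXO.] X move#2: (0,3):+0/XOOX/XXO.*, (1,3):-1/XOO./XXOX
[XOOX/XXO.] O move#3: (1,3):+0/XOOX/XXOO*
[XOOX/XXOO] end (terminal +0, X#4); searched X.O./XXO. to 8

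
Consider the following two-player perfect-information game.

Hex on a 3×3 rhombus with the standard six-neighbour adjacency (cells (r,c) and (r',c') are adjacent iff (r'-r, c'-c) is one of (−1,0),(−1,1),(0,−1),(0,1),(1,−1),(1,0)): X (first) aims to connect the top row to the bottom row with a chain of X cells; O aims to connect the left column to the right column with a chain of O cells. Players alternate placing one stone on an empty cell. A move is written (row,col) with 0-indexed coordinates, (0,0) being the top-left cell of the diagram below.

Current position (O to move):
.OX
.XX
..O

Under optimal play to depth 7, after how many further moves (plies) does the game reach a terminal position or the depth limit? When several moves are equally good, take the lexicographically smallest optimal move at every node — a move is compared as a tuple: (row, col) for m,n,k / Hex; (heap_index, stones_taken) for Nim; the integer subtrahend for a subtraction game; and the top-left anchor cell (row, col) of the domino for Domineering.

PV length from [.OX/.XX/..O]: 4 plies

[.OX/.XX/..O] O move#1: (0,0):-1/OOX/.XX/..O*, (1,0):-1/.OX/OXX/..O, (2,0):-1/.OX/.XX/O.O, (2,1):-1/.OX/.XX/.OO
[OOX/.XX/..O] X move#2: (1,0):+1/OOX/XXX/..O*, (2,0):+1/OOX/.XX/X.O, (2,1):+1/OOX/.XX/.XO
[OOX/XXX/..O] O move#3: (2,0):-1/OOX/XXX/O.O*, (2,1):-1/OOX/XXX/.OO
[OOX/XXX/O.O] X move#4: (2,1):+1/OOX/XXX/OXO*
[OOX/XXX/OXO] end (terminal -1, O#5); searched .OX/.XX/..O to 7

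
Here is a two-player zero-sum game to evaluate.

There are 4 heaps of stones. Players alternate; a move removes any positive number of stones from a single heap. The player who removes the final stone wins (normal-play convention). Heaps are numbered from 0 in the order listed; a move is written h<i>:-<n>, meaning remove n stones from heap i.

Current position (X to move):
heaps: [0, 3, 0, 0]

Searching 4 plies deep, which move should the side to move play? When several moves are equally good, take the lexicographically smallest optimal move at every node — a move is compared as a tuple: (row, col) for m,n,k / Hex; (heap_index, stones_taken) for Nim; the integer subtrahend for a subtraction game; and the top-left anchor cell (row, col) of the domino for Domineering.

X's best at [(0,3,0,0)]: h1:-3

ply 1, X at (0,3,0,0) | h1:-1=-1→(0,2,0,0); h1:-2=-1→(0,1,0,0); h1:-3=+1→(0,0,0,0)*
ply 2: (0,0,0,0) is terminal -1 (O); from (0,3,0,0) depth 4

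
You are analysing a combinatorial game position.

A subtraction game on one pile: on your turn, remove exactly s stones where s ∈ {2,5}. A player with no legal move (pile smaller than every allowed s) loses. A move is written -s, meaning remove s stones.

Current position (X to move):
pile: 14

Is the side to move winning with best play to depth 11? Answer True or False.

[14] X move#1: -2:-1/12*, -5:-1/9
[12] O move#2: -2:-1/10, -5:+1/7*
[7] X move#3: -2:-1/5*, -5:-1/2
[5] O move#4: -2:-1/3, -5:+1/0*
[0] end (terminal -1, X#5); searched 14 to 11

X winning at [14]: False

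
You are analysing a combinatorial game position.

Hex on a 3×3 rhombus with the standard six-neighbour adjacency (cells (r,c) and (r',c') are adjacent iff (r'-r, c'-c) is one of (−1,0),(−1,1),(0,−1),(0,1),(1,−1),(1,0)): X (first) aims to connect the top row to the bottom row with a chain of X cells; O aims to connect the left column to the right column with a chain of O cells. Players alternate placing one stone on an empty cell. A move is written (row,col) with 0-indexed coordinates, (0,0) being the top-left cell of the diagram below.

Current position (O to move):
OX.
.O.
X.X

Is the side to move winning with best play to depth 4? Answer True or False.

[OX./.O./X.X] O move#1: (0,2):-1/OXO/.O./X.X, (1,0):+1/OX./OO./X.X*, (1,2):-1/OX./.OO/X.X, (2,1):-1/OX./.O./XOX
[OX./OO./X.X] X move#2: (0,2):-1/OXX/OO./X.X*, (1,2):-1/OX./OOX/X.X, (2,1):-1/OX./OO./XXX
[OXX/OO./X.X] O move#3: (1,2):+1/OXX/OOO/X.X*, (2,1):-1/OXX/OO./XOX
[OXX/OOO/X.X] end (terminal -1, X#4); searched OX./.O./X.X to 4

O winning at [OX./.O./X.X]: True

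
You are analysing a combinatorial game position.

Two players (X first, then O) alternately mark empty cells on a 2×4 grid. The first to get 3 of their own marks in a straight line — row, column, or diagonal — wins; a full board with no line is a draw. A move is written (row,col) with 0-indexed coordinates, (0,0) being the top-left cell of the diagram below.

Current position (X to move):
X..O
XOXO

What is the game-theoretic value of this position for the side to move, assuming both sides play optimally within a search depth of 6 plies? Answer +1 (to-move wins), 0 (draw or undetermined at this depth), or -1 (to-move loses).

ply 1, X at X..O/XOXO | (0,1)=+0→XX.O/XOXO*; (0,2)=+0→X.XO/XOXO
ply 2, O at XX.O/XOXO | (0,2)=+0→XXOO/XOXO*
ply 3: XXOO/XOXO is terminal +0 (X); from X..O/XOXO depth 6

value(X..O/XOXO, X) = 0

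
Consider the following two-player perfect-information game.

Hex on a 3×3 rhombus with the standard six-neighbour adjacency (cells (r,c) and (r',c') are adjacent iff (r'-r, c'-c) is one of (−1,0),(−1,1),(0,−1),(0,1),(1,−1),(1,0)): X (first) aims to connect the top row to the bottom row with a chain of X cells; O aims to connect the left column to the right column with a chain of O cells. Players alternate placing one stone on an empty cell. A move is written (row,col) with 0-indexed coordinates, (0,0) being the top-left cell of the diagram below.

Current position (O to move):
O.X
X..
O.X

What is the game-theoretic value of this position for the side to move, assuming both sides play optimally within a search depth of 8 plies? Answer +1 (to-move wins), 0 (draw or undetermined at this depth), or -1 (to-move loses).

value(O.X/X../O.X, O) = +1

[O.X/X../O.X] O move#1: (0,1):-1/OOX/X../O.X, (1,1):-1/O.X/XO./O.X, (1,2):+1/O.X/X.O/O.X*, (2,1):-1/O.X/X../OOX
[O.X/X.O/O.X] X move#2: (0,1):-1/OXX/X.O/O.X*, (1,1):-1/O.X/XXO/O.X, (2,1):-1/O.X/X.O/OXX
[OXX/X.O/O.X] O move#3: (1,1):+1/OXX/XOO/O.X*, (2,1):+1/OXX/X.O/OOX
[OXX/XOO/O.X] end (terminal -1, X#4); searched O.X/X../O.X to 8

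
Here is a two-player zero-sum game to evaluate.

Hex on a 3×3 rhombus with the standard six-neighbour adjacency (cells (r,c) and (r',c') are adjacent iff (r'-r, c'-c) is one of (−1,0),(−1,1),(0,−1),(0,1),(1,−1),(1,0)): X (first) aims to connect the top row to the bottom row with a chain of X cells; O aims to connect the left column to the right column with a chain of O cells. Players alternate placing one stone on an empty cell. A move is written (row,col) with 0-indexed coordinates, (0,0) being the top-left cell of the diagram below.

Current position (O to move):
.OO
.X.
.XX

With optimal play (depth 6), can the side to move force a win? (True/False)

ply 1, O at .OO/.X./.XX | (0,0)=+1→OOO/.X./.XX*; (1,0)=+1→.OO/OX./.XX; (1,2)=+1→.OO/.XO/.XX; (2,0)=+1→.OO/.X./OXX
ply 2: OOO/.X./.XX is terminal -1 (X); from .OO/.X./.XX depth 6

O winning at [.OO/.X./.XX]: True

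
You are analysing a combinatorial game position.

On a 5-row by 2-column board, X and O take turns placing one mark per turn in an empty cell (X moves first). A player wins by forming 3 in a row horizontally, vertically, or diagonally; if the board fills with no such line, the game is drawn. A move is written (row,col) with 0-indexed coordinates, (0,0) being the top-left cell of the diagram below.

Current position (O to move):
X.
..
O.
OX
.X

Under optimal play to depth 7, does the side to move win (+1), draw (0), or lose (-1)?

value(X./../O./OX/.X, O) = +1

p1 O@[X./../O./OX/.X]: (0,1)[XO/../O./OX/.X]-1 (1,0)[X./O./O./OX/.X]+1* (1,1)[X./.O/O./OX/.X]-1 (2,1)[X./../OO/OX/.X]+1 (4,0)[X./../O./OX/OX]+1
p2 X@[X./O./O./OX/.X] terminal -1; root [X./../O./OX/.X] d7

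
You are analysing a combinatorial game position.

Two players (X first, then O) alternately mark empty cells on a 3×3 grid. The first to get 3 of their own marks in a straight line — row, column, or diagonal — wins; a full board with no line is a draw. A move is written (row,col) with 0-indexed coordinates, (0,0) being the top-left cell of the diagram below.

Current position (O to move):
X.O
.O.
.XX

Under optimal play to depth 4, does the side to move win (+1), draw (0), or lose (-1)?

ply 1, O at X.O/.O./.XX | (0,1)=-1→XOO/.O./.XX; (1,0)=-1→X.O/OO./.XX; (1,2)=-1→X.O/.OO/.XX; (2,0)=+1→X.O/.O./OXX*
ply 2: X.O/.O./OXX is terminal -1 (X); from X.O/.O./.XX depth 4

value(X.O/.O./.XX, O) = +1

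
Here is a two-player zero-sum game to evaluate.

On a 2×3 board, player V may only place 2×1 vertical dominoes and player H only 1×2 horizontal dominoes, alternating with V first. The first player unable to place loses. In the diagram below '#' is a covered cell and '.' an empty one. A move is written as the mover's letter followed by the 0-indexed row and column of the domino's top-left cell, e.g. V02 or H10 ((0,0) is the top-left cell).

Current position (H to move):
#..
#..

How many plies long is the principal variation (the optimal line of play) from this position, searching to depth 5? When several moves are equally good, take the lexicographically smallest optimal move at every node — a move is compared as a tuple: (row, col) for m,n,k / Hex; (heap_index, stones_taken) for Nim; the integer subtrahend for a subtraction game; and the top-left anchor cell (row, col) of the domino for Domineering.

PV length from [#../#..]: 1 ply

ply 1, H at #../#.. | H01=+1→###/#..*; H11=+1→#../###
ply 2: ###/#.. is terminal -1 (V); from #../#.. depth 5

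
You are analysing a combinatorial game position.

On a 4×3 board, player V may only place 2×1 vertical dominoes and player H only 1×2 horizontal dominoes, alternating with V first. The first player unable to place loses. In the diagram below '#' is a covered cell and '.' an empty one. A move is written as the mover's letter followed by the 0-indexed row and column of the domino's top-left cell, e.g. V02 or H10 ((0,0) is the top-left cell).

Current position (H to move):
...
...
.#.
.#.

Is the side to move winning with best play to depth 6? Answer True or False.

H winning at [.../.../.#./.#.]: False

[.../.../.#./.#.] H move#1: H00:-1/##./.../.#./.#.*, H01:-1/.##/.../.#./.#., H10:-1/.../##./.#./.#., H11:-1/.../.##/.#./.#.
[##./.../.#./.#.] V move#2: V02:+1/###/..#/.#./.#.*, V10:+1/##./#../##./.#., V12:+1/##./..#/.##/.#., V20:+1/##./.../##./##., V22:+1/##./.../.##/.##
[###/..#/.#./.#.] H move#3: H10:-1/###/###/.#./.#.*
[###/###/.#./.#.] V move#4: V20:+1/###/###/##./##.*, V22:+1/###/###/.##/.##
[###/###/##./##.] end (terminal -1, H#5); searched .../.../.#./.#. to 6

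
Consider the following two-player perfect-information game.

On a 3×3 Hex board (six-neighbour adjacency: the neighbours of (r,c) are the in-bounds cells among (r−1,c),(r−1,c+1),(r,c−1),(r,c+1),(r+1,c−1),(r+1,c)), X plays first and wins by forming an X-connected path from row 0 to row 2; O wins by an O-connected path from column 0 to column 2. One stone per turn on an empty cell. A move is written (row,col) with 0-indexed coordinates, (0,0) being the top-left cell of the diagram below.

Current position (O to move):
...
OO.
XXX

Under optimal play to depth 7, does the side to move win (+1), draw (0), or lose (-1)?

value(.../OO./XXX, O) = +1

p1 O@[.../OO./XXX]: (0,0)[O../OO./XXX]+1* (0,1)[.O./OO./XXX]+1 (0,2)[..O/OO./XXX]+1 (1,2)[.../OOO/XXX]+1
p2 X@[O../OO./XXX]: (0,1)[OX./OO./XXX]-1* (0,2)[O.X/OO./XXX]-1 (1,2)[O../OOX/XXX]-1
p3 O@[OX./OO./XXX]: (0,2)[OXO/OO./XXX]+1* (1,2)[OX./OOO/XXX]+1
p4 X@[OXO/OO./XXX] terminal -1; root [.../OO./XXX] d7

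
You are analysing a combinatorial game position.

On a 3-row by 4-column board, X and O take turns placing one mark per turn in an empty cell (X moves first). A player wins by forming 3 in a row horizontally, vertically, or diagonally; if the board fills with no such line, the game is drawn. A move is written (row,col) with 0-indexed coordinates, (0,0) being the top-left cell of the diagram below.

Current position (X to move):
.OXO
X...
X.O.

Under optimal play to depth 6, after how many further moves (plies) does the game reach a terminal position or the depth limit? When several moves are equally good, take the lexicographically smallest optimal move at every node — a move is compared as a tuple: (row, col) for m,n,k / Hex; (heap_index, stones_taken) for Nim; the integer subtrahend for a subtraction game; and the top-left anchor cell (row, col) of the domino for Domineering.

PV length from [.OXO/X.../X.O.]: 1 ply

[.OXO/X.../X.O.] X move#1: (0,0):+1/XOXO/X.../X.O.*, (1,1):+1/.OXO/XX../X.O., (1,2):+1/.OXO/X.X./X.O., (1,3):+1/.OXO/X..X/X.O., (2,1):+1/.OXO/X.../XXO., (2,3):+1/.OXO/X.../X.OX
[XOXO/X.../X.O.] end (terminal -1, O#2); searched .OXO/X.../X.O. to 6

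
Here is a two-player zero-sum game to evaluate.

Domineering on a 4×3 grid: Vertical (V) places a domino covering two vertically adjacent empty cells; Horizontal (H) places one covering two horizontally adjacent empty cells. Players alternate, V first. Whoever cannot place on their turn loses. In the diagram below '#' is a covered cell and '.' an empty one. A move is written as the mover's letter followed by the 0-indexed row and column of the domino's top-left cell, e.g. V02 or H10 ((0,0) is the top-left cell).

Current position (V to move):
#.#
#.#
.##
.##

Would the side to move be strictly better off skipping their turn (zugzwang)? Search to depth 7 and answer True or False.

ply 1, V at #.#/#.#/.##/.## | V01=+1→###/###/.##/.##*; V20=+1→#.#/#.#/###/###
ply 2: ###/###/.##/.## is terminal -1 (H); from #.#/#.#/.##/.## depth 7
if V skipped the turn, H would face:
~ ply 1: #.#/#.#/.##/.## is terminal -1 (H); from #.#/#.#/.##/.## depth 7
compare (V): move=+1 vs pass=+1

zugzwang(#.#/#.#/.##/.##, V) = False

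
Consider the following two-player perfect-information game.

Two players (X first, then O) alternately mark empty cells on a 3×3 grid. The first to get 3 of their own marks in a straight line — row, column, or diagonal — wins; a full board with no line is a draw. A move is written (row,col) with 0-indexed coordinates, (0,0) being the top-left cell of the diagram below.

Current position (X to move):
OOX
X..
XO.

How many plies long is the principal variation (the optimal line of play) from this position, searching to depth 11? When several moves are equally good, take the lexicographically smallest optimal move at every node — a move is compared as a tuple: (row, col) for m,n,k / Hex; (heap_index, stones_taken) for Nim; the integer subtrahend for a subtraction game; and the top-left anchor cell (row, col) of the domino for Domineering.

PV length from [OOX/X../XO.]: 1 ply

p1 X@[OOX/X../XO.]: (1,1)[OOX/XX./XO.]+1* (1,2)[OOX/X.X/XO.]-1 (2,2)[OOX/X../XOX]-1
p2 O@[OOX/XX./XO.] terminal -1; root [OOX/X../XO.] d11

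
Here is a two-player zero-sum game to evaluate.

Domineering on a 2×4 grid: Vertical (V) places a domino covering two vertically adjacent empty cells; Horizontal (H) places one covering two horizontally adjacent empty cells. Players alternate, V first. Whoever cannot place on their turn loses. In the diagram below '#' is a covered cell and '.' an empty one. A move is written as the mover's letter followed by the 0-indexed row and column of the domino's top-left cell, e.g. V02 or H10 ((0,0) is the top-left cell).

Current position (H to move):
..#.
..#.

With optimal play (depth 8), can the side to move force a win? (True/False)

p1 H@[..#./..#.]: H00[###./..#.]+1* H10[..#./###.]+1
p2 V@[###./..#.]: V03[####/..##]-1*
p3 H@[####/..##]: H10[####/####]+1*
p4 V@[####/####] terminal -1; root [..#./..#.] d8

H winning at [..#./..#.]: True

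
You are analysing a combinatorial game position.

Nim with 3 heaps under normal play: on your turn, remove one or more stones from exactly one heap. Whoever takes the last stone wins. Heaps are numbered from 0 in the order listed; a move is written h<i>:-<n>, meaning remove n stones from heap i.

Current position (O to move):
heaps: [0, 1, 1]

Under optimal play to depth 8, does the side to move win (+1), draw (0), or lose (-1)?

p1 O@[(0,1,1)]: h1:-1[(0,0,1)]-1* h2:-1[(0,1,0)]-1
p2 X@[(0,0,1)]: h2:-1[(0,0,0)]+1*
p3 O@[(0,0,0)] terminal -1; root [(0,1,1)] d8

value((0,1,1), O) = -1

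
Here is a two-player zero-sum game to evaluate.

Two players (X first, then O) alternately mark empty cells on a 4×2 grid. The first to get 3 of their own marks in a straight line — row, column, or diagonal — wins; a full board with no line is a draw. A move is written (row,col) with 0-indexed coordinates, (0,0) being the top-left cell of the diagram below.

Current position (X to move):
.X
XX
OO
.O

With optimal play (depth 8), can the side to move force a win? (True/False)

[.X/XX/OO/.O] X move#1: (0,0):+0/XX/XX/OO/.O*, (3,0):+0/.X/XX/OO/XO
[XX/XX/OO/.O] O move#2: (3,0):+0/XX/XX/OO/OO*
[XX/XX/OO/OO] end (terminal +0, X#3); searched .X/XX/OO/.O to 8

X winning at [.X/XX/OO/.O]: False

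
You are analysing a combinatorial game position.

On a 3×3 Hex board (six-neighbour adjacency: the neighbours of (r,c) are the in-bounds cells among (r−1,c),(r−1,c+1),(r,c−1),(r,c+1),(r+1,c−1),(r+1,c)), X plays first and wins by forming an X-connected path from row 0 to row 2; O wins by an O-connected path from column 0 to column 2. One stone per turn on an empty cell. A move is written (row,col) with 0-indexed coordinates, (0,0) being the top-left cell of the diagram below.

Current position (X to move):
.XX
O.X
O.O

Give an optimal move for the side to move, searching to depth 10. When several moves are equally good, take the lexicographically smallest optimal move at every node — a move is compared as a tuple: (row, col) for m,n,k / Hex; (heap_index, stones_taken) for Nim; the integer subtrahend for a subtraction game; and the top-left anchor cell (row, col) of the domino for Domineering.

[.XX/O.X/O.O] X move#1: (0,0):-1/XXX/O.X/O.O, (1,1):-1/.XX/OXX/O.O, (2,1):+1/.XX/O.X/OXO*
[.XX/O.X/OXO] end (terminal -1, O#2); searched .XX/O.X/O.O to 10

X's best at [.XX/O.X/O.O]: (2,1)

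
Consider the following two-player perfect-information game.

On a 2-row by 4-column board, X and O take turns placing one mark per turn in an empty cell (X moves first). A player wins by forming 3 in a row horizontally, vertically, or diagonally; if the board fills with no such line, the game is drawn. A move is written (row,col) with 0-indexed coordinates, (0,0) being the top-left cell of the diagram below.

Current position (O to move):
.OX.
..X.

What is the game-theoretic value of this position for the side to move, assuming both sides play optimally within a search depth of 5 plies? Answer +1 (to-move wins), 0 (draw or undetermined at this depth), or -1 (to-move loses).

value(.OX./..X., O) = 0

p1 O@[.OX./..X.]: (0,0)[OOX./..X.]-1 (0,3)[.OXO/..X.]-1 (1,0)[.OX./O.X.]+0* (1,1)[.OX./.OX.]+0 (1,3)[.OX./..XO]+0
p2 X@[.OX./O.X.]: (0,0)[XOX./O.X.]+0* (0,3)[.OXX/O.X.]+0 (1,1)[.OX./OXX.]+0 (1,3)[.OX./O.XX]+0
p3 O@[XOX./O.X.]: (0,3)[XOXO/O.X.]+0* (1,1)[XOX./OOX.]+0 (1,3)[XOX./O.XO]+0
p4 X@[XOXO/O.X.]: (1,1)[XOXO/OXX.]+0* (1,3)[XOXO/O.XX]+0
p5 O@[XOXO/OXX.]: (1,3)[XOXO/OXXO]+0*
p6 X@[XOXO/OXXO] terminal +0; root [.OX./..X.] d5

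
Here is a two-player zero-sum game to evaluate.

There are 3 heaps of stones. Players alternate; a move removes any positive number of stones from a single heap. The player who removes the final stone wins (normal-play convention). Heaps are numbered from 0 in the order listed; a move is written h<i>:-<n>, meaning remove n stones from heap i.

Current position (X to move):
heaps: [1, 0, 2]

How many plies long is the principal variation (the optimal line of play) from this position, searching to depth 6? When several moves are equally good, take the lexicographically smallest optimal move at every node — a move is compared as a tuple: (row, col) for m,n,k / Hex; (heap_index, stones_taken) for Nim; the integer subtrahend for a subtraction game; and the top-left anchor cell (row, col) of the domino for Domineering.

p1 X@[(1,0,2)]: h0:-1[(0,0,2)]-1 h2:-1[(1,0,1)]+1* h2:-2[(1,0,0)]-1
p2 O@[(1,0,1)]: h0:-1[(0,0,1)]-1* h2:-1[(1,0,0)]-1
p3 X@[(0,0,1)]: h2:-1[(0,0,0)]+1*
p4 O@[(0,0,0)] terminal -1; root [(1,0,2)] d6

PV length from [(1,0,2)]: 3 plies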